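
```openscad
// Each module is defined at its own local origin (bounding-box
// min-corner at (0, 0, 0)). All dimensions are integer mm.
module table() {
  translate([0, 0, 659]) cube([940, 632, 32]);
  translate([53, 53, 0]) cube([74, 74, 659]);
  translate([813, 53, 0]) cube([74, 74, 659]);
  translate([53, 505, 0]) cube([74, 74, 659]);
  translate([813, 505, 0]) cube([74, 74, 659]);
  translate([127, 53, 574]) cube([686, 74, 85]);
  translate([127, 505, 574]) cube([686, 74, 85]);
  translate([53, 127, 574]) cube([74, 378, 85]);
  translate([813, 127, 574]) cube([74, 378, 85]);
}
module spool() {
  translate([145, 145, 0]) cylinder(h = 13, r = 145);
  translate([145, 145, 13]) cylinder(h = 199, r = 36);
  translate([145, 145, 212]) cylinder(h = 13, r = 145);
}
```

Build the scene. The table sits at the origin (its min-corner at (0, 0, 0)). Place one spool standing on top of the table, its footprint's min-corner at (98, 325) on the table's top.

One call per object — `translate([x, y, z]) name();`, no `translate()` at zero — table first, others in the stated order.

table();
translate([98, 325, 691]) spool();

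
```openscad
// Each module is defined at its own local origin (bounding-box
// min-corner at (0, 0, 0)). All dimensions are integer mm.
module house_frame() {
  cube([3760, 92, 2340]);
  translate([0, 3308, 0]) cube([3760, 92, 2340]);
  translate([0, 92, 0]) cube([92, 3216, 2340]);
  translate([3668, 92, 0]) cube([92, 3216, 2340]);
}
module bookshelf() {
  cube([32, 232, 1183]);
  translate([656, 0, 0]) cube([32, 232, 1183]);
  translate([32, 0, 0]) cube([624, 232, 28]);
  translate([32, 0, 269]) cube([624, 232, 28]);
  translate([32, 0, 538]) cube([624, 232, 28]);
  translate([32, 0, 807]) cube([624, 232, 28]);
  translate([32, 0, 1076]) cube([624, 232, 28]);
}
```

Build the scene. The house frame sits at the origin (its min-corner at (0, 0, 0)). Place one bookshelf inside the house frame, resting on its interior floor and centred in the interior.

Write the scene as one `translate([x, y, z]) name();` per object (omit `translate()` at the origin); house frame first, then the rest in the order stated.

house_frame();
translate([1536, 1584, 0]) bookshelf();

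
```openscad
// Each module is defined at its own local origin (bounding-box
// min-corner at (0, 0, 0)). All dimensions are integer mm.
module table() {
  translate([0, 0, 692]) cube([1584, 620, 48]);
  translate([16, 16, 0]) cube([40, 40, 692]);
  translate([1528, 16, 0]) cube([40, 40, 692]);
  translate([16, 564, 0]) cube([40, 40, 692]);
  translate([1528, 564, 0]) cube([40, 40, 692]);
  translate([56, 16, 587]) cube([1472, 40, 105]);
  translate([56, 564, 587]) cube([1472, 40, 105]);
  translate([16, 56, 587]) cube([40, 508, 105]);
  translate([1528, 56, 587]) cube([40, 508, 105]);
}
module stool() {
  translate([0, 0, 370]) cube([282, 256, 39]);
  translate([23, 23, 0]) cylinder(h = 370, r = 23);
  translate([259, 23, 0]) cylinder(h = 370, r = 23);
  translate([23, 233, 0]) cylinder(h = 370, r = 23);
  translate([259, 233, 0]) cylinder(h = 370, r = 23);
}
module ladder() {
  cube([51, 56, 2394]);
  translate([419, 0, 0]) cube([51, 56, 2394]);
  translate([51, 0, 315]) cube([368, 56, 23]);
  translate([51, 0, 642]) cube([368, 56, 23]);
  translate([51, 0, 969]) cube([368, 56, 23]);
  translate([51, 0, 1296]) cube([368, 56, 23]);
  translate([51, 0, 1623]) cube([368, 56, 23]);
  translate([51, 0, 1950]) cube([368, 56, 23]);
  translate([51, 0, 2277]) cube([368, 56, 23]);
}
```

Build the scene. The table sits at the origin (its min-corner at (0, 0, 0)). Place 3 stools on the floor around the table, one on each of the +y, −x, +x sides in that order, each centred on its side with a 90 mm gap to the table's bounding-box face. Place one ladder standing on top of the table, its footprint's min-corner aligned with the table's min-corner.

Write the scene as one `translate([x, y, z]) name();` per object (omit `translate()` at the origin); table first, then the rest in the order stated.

table();
translate([651, 710, 0]) stool();
translate([-372, 182, 0]) stool();
translate([1674, 182, 0]) stool();
translate([0, 0, 740]) ladder();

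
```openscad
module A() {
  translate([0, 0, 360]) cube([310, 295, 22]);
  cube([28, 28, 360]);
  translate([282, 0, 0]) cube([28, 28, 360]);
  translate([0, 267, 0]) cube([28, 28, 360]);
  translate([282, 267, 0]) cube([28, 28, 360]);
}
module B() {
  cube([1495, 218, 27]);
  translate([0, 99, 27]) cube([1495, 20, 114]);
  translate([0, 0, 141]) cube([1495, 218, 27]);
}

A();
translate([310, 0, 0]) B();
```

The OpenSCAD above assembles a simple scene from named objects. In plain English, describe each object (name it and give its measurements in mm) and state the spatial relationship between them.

A is a four-legged stool. The seat is a 310×295×22 mm slab whose top surface is at z = 382 mm; four square legs, each 28×28 mm in cross-section, run from the floor (z = 0) to the underside of the seat, each flush with a corner of the seat.

B is an I-beam lying along x, 1495 mm long. Overall section height 168 mm. Two flanges 218 mm wide (y) and 27 mm thick, one on the floor and one at the top; a web 20 mm thick runs between them, centred on the flange width.

The I-beam is against the stool's +x side, with their −y faces flush.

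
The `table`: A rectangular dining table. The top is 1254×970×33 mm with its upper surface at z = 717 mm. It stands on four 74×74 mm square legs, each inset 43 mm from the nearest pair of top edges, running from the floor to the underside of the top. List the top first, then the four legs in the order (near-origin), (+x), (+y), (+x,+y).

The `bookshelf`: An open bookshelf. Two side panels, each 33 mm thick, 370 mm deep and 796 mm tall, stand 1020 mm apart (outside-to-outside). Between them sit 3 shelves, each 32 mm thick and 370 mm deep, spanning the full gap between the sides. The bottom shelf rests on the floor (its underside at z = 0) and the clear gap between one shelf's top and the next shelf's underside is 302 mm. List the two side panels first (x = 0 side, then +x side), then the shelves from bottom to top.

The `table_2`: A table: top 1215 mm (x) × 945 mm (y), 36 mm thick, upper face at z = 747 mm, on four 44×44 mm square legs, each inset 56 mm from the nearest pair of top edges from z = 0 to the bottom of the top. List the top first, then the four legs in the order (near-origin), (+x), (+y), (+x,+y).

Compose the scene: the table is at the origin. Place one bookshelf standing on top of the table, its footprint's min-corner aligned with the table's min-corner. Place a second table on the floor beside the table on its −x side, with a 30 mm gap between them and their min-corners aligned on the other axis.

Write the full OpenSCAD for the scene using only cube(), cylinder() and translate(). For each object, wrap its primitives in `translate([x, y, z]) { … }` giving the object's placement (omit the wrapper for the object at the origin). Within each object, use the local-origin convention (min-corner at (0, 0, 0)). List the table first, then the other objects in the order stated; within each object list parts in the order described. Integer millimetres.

translate([0, 0, 684]) cube([1254, 970, 33]);
translate([43, 43, 0]) cube([74, 74, 684]);
translate([1137, 43, 0]) cube([74, 74, 684]);
translate([43, 853, 0]) cube([74, 74, 684]);
translate([1137, 853, 0]) cube([74, 74, 684]);
translate([0, 0, 717]) {
  cube([33, 370, 796]);
  translate([987, 0, 0]) cube([33, 370, 796]);
  translate([33, 0, 0]) cube([954, 370, 32]);
  translate([33, 0, 334]) cube([954, 370, 32]);
  translate([33, 0, 668]) cube([954, 370, 32]);
}
translate([-1245, 0, 0]) {
  translate([0, 0, 711]) cube([1215, 945, 36]);
  translate([56, 56, 0]) cube([44, 44, 711]);
  translate([1115, 56, 0]) cube([44, 44, 711]);
  translate([56, 845, 0]) cube([44, 44, 711]);
  translate([1115, 845, 0]) cube([44, 44, 711]);
}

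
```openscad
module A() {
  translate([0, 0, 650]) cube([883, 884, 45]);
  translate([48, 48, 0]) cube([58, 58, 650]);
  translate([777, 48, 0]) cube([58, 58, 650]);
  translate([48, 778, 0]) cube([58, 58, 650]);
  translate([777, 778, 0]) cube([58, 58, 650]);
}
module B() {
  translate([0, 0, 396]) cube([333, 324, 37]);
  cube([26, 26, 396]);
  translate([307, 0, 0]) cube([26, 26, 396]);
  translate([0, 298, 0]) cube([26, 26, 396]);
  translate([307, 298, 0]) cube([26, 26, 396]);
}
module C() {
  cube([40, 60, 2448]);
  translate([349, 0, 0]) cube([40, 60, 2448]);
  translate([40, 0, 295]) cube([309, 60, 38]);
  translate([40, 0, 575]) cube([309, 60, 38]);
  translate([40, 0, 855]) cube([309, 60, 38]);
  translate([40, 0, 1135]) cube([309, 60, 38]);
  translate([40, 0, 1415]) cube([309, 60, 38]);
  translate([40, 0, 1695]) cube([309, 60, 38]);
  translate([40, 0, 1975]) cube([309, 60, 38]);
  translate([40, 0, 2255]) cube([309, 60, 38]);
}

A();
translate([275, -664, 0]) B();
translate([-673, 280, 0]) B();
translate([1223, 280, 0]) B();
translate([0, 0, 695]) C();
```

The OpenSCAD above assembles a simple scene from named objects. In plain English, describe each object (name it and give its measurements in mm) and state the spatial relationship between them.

A is a table with a 883×884 mm rectangular top, 45 mm thick, top surface at z = 695 mm, supported by four 58×58 mm square legs, each inset 48 mm from the nearest pair of top edges, running from the floor.

B is a simple wooden stool: a rectangular seat 333 mm (x) by 324 mm (y), 37 mm thick, top face at z = 433 mm, on four square legs, each 26×26 mm in cross-section. The legs rest on z = 0, each flush with a corner of the seat.

C is a straight ladder. Two 40×60 mm vertical rails, 2448 mm tall, stand 389 mm apart (outside-to-outside) with their front faces coplanar on the −y side. 8 rungs, each 60 mm deep and 38 mm tall, span between the inner faces of the rails, front faces flush with the rails. The lowest rung's underside is at z = 295 mm and rungs are spaced 280 mm apart (underside to underside).

Three stools sit around the table at the −y, −x, +x sides. The ladder is on top of the table.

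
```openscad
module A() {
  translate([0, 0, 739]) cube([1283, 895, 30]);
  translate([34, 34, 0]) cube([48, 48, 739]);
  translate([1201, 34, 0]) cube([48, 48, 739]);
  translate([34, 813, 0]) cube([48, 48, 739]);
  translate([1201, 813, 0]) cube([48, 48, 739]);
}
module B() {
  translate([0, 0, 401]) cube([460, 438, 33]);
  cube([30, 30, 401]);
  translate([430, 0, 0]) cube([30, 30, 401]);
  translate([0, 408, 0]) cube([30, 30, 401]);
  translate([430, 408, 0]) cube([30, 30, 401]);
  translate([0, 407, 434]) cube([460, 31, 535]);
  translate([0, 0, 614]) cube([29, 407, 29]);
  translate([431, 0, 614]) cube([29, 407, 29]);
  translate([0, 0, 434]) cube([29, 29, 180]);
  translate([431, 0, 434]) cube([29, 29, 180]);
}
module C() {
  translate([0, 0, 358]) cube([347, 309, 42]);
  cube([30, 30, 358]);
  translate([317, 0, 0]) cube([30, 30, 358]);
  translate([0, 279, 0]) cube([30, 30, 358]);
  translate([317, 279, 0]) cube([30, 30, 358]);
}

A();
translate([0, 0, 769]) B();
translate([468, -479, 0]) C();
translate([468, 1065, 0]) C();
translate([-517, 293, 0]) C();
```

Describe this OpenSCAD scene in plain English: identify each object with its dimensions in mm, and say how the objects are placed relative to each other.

A is a table with a 1283×895 mm rectangular top, 30 mm thick, top surface at z = 769 mm, supported by four 48×48 mm square legs, each inset 34 mm from the nearest pair of top edges, running from the floor.

B is a chair: 460×438 mm seat, 33 mm thick, top at z = 434 mm, on four 30 mm square corner legs flush with the seat edges. A 31 mm thick backrest slab spans the full seat width, extending 535 mm above the seat top, its back face flush with the seat's +y edge. Two armrests of 29×29 mm section run along each side from the seat's front edge to the front of the backrest, top faces 209 mm above the seat top and outer faces flush with the seat's x-edges; a 29×29 mm post under the front of each armrest stands on the seat at the front corner.

C is a four-legged stool. The seat is 347×309 mm, 42 mm thick, top at z = 400 mm. It stands on four square legs, each 30×30 mm in cross-section, from z = 0 to the seat underside, each flush with a corner of the seat.

The chair is on top of the table. Three stools sit around the table at the −y, +y, −x sides.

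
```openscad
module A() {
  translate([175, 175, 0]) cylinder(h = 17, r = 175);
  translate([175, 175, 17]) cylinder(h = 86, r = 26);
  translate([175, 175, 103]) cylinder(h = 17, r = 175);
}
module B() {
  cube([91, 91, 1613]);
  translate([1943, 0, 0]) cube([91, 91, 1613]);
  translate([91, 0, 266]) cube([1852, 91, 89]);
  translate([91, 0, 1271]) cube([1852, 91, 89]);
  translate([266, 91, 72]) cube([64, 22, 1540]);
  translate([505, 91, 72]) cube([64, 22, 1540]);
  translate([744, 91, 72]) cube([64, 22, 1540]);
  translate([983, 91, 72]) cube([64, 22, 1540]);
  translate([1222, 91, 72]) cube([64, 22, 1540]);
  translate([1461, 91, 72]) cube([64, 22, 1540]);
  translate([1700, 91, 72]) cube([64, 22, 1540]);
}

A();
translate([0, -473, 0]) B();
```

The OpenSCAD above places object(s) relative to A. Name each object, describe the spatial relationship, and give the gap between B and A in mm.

A is a spool. B is a fence section. The fence section is on the floor beside the spool on its −y side. The gap between the fence section and the spool is 360 mm.

The fence section's nearest face is 360 mm from the spool's −y face.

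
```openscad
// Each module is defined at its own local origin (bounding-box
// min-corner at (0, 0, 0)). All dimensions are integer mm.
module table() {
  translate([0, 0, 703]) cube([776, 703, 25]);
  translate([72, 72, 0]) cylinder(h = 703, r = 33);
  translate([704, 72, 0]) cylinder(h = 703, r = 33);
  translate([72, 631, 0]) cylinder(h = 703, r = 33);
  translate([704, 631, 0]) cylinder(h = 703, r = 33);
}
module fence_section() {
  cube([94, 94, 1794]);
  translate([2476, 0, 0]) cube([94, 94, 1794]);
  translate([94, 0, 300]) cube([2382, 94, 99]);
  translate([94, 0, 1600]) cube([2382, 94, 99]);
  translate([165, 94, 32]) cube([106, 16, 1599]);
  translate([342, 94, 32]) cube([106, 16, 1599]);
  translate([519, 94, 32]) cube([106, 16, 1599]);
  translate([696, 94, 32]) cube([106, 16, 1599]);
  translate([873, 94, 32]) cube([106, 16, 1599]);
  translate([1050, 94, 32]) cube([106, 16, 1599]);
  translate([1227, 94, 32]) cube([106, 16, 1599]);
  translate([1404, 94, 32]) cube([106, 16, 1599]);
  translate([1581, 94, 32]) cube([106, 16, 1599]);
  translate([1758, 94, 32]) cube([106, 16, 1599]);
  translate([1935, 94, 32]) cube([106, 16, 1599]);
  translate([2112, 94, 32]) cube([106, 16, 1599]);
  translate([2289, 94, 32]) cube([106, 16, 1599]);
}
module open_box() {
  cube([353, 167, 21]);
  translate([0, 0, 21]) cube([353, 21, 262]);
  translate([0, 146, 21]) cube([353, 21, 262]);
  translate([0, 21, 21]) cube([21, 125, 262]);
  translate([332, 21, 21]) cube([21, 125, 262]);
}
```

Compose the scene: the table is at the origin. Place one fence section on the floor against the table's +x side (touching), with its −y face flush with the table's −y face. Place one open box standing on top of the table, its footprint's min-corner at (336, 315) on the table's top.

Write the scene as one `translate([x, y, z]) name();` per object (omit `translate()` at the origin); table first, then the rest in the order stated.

table();
translate([776, 0, 0]) fence_section();
translate([336, 315, 728]) open_box();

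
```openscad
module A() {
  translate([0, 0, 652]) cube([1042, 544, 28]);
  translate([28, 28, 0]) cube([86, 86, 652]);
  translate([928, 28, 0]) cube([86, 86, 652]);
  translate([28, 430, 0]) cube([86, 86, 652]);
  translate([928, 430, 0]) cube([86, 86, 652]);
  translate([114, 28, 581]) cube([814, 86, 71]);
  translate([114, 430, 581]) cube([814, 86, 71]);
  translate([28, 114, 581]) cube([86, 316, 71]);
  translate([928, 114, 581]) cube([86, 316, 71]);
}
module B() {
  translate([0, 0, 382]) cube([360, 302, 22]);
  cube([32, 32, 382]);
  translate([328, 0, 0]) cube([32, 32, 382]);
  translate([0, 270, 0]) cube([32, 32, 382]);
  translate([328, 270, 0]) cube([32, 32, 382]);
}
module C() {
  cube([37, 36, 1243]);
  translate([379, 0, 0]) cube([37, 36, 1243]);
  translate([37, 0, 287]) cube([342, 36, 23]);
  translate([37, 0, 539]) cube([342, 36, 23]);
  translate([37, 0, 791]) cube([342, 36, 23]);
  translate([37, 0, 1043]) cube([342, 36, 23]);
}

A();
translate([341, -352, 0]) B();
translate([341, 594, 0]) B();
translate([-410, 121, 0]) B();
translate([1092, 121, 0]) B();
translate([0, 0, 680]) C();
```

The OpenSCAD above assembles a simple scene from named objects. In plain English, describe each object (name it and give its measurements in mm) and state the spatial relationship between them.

A is a table with a 1042×544 mm rectangular top, 28 mm thick, top surface at z = 680 mm, supported by four 86×86 mm square legs, each inset 28 mm from the nearest pair of top edges, running from the floor. Four apron rails, 86 mm thick and 71 mm tall, run between adjacent legs with their top edges flush with the underside of the top and their outer faces flush with the legs' outer faces.

B is a four-legged stool. The seat is 360×302 mm, 22 mm thick, top at z = 404 mm. It stands on four square legs, each 32×32 mm in cross-section, from z = 0 to the seat underside, each flush with a corner of the seat.

C is a wooden ladder with two side rails of 37×36 mm section and 1243 mm height, set 416 mm apart overall. Between them run 4 rectangular rungs (36 mm deep, 23 mm thick), front faces flush with the rails' −y face. The bottom of the first rung is 287 mm above the floor and each subsequent rung is 252 mm higher than the one below.

Four stools sit around the table at the −y, +y, −x, +x sides. The ladder is on top of the table.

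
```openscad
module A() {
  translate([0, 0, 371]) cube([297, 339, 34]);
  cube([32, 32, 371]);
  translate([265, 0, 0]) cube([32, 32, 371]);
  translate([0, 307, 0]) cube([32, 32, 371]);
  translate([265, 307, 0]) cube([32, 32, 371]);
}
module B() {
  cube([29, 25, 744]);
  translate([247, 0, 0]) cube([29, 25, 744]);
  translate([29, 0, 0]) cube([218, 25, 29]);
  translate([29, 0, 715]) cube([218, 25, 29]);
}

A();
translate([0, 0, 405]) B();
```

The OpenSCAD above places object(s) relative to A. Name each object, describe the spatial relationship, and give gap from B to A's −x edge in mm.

The picture frame's min-x is at 0; the stool's min-x is 0; gap = 0 mm.

A is a stool. B is a picture frame. The picture frame is on top of the stool. The gap from the picture frame to the stool's −x edge is 0 mm.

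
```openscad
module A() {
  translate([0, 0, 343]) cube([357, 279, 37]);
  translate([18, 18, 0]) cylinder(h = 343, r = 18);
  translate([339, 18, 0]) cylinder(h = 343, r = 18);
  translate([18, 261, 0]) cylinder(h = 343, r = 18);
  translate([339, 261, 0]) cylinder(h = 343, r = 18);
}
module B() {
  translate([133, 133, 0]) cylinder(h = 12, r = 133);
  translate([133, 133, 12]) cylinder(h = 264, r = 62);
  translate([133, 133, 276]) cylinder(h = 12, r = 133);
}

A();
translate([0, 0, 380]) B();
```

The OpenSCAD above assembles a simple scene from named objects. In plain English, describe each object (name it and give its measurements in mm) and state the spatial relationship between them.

A is a simple wooden stool: a rectangular seat 357 mm (x) by 279 mm (y), 37 mm thick, top face at z = 380 mm, on four round legs, each 36 mm in diameter. The legs rest on z = 0, each leg's axis is inset half a diameter from the nearest pair of seat edges (so the leg's bounding box is flush with the corner).

B is a spool: two coaxial disc flanges of radius 133 mm and thickness 12 mm, joined by a core cylinder of radius 62 mm and height 264 mm. The lower flange rests on z = 0 and the three cylinders share a vertical axis.

The spool is on top of the stool.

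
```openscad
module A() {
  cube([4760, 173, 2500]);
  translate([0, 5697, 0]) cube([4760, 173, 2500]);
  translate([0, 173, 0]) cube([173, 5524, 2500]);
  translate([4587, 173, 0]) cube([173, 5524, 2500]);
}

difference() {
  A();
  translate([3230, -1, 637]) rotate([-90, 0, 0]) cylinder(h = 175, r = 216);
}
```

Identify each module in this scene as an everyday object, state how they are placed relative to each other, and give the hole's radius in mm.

The subtracted cylinder has r = 216 mm.

A is a house frame. The house frame has a circular hole through its front wall. The hole's radius is 216 mm.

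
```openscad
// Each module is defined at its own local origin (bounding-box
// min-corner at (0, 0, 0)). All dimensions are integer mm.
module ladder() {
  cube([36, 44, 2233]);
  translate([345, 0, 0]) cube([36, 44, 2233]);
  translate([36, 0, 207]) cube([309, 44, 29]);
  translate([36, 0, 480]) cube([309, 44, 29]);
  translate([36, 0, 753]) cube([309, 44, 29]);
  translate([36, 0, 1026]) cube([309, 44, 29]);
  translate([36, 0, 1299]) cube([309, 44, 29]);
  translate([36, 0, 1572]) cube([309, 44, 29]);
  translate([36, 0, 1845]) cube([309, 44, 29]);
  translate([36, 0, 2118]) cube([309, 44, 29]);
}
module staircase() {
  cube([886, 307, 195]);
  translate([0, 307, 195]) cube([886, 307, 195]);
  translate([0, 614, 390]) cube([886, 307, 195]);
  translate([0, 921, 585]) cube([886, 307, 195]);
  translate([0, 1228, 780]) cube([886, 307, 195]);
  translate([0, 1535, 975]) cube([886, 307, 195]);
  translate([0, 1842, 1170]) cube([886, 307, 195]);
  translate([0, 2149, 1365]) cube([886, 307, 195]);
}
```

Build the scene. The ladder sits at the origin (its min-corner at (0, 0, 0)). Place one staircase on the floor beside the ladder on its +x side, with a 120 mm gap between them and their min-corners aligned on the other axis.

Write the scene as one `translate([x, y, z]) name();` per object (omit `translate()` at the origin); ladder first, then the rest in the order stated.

ladder();
translate([501, 0, 0]) staircase();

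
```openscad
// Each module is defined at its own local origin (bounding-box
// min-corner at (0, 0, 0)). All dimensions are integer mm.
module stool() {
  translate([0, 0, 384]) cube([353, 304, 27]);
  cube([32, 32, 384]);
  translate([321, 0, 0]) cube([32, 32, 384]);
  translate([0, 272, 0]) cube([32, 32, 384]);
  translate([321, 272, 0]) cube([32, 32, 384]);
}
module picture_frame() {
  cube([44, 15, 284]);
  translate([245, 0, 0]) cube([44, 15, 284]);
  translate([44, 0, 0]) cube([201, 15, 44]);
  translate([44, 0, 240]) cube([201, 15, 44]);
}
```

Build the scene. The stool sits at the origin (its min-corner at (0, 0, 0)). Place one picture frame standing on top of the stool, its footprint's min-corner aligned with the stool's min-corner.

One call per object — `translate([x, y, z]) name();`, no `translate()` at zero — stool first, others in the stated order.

stool();
translate([0, 0, 411]) picture_frame();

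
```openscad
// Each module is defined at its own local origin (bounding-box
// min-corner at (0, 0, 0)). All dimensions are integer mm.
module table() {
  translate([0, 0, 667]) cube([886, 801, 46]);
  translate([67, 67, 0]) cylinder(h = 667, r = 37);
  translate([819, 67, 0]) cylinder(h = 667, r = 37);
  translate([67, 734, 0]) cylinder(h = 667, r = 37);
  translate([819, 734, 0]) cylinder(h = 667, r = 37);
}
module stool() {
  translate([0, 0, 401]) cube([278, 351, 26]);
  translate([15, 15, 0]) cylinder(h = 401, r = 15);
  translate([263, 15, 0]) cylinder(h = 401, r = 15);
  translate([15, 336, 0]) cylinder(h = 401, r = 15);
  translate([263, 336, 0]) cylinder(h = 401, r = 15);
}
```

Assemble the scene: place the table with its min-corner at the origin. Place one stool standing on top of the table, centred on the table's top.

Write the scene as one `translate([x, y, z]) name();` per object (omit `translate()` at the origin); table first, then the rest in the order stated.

table();
translate([304, 225, 713]) stool();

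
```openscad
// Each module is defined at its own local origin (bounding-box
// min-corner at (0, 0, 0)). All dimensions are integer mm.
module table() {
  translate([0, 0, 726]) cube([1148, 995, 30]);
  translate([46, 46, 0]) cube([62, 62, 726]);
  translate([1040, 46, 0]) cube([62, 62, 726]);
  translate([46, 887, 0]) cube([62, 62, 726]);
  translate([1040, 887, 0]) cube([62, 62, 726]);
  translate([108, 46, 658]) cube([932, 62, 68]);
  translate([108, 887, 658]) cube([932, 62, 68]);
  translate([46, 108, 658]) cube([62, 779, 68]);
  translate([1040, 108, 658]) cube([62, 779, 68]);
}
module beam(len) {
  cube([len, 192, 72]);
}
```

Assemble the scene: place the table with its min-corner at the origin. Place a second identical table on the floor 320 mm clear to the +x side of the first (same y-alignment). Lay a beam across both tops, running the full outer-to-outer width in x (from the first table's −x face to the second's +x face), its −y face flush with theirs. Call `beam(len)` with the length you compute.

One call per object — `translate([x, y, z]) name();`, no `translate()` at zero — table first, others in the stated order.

table();
translate([1468, 0, 0]) table();
translate([0, 0, 756]) beam(2616);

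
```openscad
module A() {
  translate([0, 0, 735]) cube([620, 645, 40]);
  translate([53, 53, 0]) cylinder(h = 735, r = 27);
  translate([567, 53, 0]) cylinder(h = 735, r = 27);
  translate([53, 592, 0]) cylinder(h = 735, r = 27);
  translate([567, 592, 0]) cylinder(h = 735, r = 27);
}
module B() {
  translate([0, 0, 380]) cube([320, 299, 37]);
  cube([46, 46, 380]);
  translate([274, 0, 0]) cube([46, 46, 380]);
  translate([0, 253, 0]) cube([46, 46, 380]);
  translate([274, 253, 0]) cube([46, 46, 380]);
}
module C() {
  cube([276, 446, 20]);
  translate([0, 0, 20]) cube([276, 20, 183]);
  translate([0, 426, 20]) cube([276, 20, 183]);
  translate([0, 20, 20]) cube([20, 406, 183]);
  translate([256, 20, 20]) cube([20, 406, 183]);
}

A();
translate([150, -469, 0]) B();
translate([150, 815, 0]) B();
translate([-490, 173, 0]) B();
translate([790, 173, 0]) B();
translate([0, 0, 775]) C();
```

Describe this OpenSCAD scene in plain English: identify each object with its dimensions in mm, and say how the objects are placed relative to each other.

A is a table with a 620×645 mm rectangular top, 40 mm thick, top surface at z = 775 mm, supported by four round legs of 54 mm diameter, each leg's bounding box inset 26 mm from the nearest pair of top edges, running from the floor.

B is a four-legged stool. The seat is 320×299 mm, 37 mm thick, top at z = 417 mm. It stands on four square legs, each 46×46 mm in cross-section, from z = 0 to the seat underside, each flush with a corner of the seat.

C is an open-topped rectangular box: outside dimensions 276×446×203 mm, with a uniform wall and base thickness of 20 mm. The base is a full 276×446 slab on the floor; four walls sit on top of the base. The front and back walls (the −y and +y sides) span the full width; the two side walls fit between them.

Four stools sit around the table at the −y, +y, −x, +x sides. The open box is on top of the table.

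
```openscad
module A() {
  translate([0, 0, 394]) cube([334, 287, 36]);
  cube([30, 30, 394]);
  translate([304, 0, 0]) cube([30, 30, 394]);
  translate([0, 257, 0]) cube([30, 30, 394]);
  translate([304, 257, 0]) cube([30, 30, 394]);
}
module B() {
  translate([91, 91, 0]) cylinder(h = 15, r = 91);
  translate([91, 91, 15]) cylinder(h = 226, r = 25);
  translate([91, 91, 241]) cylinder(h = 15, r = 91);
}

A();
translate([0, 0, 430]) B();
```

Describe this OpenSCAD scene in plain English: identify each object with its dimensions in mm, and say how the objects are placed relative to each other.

A is a four-legged stool. The seat is 334×287 mm, 36 mm thick, top at z = 430 mm. It stands on four square legs, each 30×30 mm in cross-section, from z = 0 to the seat underside, each flush with a corner of the seat.

B is a spool: two coaxial disc flanges of radius 91 mm and thickness 15 mm, joined by a core cylinder of radius 25 mm and height 226 mm. The lower flange rests on z = 0 and the three cylinders share a vertical axis.

The spool is on top of the stool.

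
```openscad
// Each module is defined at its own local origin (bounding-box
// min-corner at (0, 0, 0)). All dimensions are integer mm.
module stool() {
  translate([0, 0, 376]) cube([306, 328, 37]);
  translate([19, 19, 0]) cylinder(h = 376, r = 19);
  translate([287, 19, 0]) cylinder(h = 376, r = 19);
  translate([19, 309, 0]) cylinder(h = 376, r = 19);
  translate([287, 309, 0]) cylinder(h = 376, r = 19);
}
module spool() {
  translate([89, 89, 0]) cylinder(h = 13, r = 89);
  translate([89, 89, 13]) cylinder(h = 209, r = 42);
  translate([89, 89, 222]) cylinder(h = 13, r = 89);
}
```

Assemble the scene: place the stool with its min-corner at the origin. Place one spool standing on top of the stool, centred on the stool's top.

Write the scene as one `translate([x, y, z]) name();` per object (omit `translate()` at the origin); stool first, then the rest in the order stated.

stool();
translate([64, 75, 413]) spool();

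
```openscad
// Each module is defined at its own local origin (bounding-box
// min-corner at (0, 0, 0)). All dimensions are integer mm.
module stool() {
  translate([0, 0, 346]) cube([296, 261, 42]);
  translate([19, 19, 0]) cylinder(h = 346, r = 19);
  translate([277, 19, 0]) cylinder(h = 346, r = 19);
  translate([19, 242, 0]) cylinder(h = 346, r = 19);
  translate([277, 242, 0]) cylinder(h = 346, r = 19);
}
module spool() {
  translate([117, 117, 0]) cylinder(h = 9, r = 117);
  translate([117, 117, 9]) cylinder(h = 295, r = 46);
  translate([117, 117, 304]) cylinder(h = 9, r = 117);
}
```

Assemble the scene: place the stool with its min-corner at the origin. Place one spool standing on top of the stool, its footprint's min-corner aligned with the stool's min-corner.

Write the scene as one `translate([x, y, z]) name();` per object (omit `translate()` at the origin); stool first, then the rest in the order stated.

stool();
translate([0, 0, 388]) spool();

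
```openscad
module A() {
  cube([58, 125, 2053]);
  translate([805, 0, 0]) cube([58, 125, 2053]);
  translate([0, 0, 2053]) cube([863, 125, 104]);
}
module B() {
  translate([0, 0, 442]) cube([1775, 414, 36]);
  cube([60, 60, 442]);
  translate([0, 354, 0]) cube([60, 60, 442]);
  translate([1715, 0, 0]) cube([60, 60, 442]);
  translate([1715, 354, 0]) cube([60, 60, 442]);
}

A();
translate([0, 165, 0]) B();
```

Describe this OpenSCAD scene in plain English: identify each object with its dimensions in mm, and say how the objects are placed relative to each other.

A is a door frame. The clear opening is 747 mm wide and 2053 mm high. Two 58 mm wide jambs, 125 mm deep, stand either side of the opening from the floor to the top of the opening. A 104 mm thick head sits across the top of both jambs, spanning the full outside width of the frame.

B is a long wooden bench with a 1775 mm (x) × 414 mm (y) seat, 36 mm thick, its top surface 478 mm above the floor. Four 60 mm square legs at the seat corners, flush with the edges, run from z = 0 to the seat underside.

The bench is on the floor beside the door frame on its +y side.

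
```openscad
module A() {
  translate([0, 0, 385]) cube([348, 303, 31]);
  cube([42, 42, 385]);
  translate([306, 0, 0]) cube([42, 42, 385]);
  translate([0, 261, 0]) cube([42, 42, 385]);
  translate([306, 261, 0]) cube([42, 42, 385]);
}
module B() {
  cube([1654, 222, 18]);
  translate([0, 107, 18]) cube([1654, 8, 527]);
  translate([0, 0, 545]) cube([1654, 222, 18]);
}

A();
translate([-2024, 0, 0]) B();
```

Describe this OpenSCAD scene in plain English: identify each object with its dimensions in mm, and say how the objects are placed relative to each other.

A is a four-legged stool. The seat is 348×303 mm, 31 mm thick, top at z = 416 mm. It stands on four square legs, each 42×42 mm in cross-section, from z = 0 to the seat underside, each flush with a corner of the seat.

B is an I-beam lying along x, 1654 mm long. Overall section height 563 mm. Two flanges 222 mm wide (y) and 18 mm thick, one on the floor and one at the top; a web 8 mm thick runs between them, centred on the flange width.

The I-beam is on the floor beside the stool on its −x side.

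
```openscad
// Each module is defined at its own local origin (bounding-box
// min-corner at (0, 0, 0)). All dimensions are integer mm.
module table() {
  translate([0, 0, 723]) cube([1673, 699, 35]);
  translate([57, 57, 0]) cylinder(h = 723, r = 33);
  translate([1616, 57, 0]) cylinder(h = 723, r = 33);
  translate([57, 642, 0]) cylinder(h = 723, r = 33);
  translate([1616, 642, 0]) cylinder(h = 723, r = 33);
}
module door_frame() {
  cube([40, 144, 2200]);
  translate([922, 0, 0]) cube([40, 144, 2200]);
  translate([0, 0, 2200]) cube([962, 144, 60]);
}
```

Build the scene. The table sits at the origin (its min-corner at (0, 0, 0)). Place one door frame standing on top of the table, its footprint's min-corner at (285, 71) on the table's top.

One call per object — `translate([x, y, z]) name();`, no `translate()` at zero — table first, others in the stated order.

table();
translate([285, 71, 758]) door_frame();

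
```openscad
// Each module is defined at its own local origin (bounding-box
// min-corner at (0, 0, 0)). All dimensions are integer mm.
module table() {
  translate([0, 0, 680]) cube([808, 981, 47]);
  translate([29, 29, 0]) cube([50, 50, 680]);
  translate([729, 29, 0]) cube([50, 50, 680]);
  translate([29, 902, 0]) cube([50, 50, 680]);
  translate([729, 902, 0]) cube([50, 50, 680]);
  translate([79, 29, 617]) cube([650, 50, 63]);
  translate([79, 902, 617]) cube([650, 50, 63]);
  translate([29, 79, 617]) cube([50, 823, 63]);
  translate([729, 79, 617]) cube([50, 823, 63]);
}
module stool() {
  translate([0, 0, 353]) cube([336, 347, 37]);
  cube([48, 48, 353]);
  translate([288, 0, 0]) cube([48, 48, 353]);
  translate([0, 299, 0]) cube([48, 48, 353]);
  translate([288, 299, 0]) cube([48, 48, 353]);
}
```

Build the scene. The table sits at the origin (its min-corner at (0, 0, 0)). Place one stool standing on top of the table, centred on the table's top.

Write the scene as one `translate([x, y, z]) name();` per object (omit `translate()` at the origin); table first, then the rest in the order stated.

table();
translate([236, 317, 727]) stool();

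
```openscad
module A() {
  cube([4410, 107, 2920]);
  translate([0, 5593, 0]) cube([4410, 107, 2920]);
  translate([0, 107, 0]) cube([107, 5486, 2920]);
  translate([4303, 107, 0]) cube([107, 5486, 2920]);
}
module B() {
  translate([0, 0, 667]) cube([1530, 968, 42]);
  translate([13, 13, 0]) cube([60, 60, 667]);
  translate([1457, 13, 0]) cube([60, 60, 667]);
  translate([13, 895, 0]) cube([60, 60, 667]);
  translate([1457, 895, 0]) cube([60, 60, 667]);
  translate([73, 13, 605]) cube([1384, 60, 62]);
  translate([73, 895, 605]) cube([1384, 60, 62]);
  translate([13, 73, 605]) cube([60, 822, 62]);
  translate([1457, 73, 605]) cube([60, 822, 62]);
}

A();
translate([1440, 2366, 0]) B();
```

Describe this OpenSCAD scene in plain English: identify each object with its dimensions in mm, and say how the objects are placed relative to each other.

A is the wall frame of a small rectangular building: four walls, each 2920 mm tall and 107 mm thick, enclosing a footprint 4410 mm (x) by 5700 mm (y) outside-to-outside, with no floor or roof. The front and back walls (the −y and +y sides) span the full width; the two side walls fit between them.

B is a table with a 1530×968 mm rectangular top, 42 mm thick, top surface at z = 709 mm, supported by four 60×60 mm square legs, each inset 13 mm from the nearest pair of top edges, running from the floor. Four apron rails, 60 mm thick and 62 mm tall, run between adjacent legs with their top edges flush with the underside of the top and their outer faces flush with the legs' outer faces.

The table sits inside the house frame, centred.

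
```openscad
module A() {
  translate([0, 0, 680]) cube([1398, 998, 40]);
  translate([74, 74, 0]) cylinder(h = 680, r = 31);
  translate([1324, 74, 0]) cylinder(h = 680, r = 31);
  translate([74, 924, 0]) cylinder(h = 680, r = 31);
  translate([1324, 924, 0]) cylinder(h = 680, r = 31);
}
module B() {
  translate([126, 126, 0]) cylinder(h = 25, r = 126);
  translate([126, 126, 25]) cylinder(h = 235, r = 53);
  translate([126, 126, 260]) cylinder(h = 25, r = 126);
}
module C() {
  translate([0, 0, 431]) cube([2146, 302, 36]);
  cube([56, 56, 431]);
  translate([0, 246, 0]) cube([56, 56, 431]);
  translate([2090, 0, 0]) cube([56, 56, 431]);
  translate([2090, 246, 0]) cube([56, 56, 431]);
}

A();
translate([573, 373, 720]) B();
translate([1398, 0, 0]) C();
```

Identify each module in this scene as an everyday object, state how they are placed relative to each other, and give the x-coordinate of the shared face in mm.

The table's +x face and the bench's −x face are both at x = 1398 mm.

A is a table. B is a spool. C is a bench. The spool is on top of the table, centred. The bench is against the table's +x side, with their −y faces flush. The x-coordinate of the shared face is 1398 mm.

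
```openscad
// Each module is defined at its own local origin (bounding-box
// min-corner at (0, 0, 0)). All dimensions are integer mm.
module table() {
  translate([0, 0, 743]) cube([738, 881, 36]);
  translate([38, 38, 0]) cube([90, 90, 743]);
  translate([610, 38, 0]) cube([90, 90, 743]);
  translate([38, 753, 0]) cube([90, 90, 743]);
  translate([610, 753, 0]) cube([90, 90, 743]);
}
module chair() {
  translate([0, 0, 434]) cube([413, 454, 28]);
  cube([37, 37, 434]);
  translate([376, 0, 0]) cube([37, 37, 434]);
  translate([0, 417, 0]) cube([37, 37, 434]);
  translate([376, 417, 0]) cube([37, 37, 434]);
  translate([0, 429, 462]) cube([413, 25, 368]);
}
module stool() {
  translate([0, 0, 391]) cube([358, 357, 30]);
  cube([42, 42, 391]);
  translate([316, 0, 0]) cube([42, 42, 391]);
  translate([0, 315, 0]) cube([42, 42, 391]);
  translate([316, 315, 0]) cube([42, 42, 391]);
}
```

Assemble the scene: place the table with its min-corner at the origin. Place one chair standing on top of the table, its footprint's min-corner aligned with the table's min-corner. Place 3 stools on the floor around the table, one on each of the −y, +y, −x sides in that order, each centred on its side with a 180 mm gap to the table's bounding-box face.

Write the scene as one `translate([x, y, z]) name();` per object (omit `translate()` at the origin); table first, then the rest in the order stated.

table();
translate([0, 0, 779]) chair();
translate([190, -537, 0]) stool();
translate([190, 1061, 0]) stool();
translate([-538, 262, 0]) stool();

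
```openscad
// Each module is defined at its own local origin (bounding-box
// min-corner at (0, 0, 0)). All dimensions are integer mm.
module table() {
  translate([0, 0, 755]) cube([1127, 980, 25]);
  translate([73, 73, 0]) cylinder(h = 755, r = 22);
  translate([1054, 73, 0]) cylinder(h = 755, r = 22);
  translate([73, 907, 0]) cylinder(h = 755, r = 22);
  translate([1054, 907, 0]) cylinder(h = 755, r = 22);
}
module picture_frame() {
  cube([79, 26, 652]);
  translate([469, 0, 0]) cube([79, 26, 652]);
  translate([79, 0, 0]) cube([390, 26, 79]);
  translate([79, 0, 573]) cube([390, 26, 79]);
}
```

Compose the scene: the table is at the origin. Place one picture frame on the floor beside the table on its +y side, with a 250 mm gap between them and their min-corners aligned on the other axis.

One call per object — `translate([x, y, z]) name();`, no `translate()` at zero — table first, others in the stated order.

table();
translate([0, 1230, 0]) picture_frame();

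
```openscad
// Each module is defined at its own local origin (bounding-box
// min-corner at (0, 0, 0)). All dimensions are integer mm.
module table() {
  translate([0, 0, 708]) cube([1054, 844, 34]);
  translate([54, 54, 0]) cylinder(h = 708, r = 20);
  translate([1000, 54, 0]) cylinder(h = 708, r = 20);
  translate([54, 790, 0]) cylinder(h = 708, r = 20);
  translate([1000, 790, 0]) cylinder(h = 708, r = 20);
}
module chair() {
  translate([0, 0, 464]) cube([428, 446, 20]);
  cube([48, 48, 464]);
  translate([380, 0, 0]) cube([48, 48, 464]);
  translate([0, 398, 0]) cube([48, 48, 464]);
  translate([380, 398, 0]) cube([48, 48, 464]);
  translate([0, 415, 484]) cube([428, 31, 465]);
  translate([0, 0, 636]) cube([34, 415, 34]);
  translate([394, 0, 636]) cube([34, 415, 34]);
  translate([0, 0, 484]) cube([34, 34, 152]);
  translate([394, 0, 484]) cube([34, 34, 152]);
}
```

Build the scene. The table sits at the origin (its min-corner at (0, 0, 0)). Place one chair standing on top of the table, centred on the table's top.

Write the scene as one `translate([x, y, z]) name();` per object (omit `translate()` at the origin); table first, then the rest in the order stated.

table();
translate([313, 199, 742]) chair();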